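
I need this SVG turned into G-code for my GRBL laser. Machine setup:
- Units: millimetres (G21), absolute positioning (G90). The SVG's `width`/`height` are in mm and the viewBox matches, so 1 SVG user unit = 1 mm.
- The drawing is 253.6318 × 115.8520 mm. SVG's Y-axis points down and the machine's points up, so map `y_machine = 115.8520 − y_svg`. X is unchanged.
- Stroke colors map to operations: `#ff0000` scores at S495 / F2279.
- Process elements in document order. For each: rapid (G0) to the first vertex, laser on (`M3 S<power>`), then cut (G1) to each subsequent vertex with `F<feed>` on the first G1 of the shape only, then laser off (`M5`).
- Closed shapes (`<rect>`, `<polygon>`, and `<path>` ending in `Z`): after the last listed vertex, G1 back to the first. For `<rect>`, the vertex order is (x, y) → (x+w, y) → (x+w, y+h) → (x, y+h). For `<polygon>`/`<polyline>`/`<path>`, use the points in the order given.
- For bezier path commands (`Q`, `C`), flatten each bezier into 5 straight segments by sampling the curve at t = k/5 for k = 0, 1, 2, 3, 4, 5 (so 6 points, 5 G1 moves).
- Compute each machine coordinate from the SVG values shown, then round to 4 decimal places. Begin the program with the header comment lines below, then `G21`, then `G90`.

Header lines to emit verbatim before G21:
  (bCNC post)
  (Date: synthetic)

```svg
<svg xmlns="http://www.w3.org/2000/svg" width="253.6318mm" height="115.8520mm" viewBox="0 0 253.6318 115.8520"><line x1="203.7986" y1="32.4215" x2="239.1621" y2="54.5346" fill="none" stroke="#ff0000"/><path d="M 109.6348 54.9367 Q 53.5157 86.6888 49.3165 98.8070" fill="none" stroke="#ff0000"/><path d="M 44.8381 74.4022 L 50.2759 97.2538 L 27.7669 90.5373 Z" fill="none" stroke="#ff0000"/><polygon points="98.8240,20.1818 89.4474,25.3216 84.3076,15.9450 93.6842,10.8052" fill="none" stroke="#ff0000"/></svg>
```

(bCNC post)
(Date: synthetic)
G21
G90
G0 X203.7986 Y83.4305
M3 S495
G1 X239.1621 Y61.3174 F2279
M5
G0 X109.6348 Y60.9153
M3 S495
G1 X89.2640 Y48.9998 F2279
G1 X73.0467 Y38.6550
G1 X60.9830 Y29.8810
G1 X53.0730 Y22.6776
G1 X49.3165 Y17.0450
M5
G0 X44.8381 Y41.4498
M3 S495
G1 X50.2759 Y18.5982 F2279
G1 X27.7669 Y25.3147
G1 X44.8381 Y41.4498
M5
G0 X98.8240 Y95.6702
M3 S495
G1 X89.4474 Y90.5304 F2279
G1 X84.3076 Y99.9070
G1 X93.6842 Y105.0468
G1 X98.8240 Y95.6702
M5

viewBox `0 0 253.6318 115.8520` with mm width/height → 1 unit = 1 mm. Flip: y_m = 115.8520 − y_svg.

**Shape 1** — `<line>` line segment, stroke `#ff0000` → score (S495, F2279). Machine vertices: (203.7986,83.4305) → (239.1621,61.3174). Open path.

**Shape 2** — `<path>` quadratic bezier, stroke `#ff0000` → score (S495, F2279). Control points (SVG): P0=(109.6348,54.9367), P1=(53.5157,86.6888), P2=(49.3165,98.8070); sampled at t=k/5. Machine vertices: (109.6348,60.9153) → (89.2640,48.9998) → (73.0467,38.6550) → (60.9830,29.8810) → (53.0730,22.6776) → (49.3165,17.0450). Open path.

**Shape 3** — `<path>` regular polygon, stroke `#ff0000` → score (S495, F2279). Machine vertices: (44.8381,41.4498) → (50.2759,18.5982) → (27.7669,25.3147) → (44.8381,41.4498). Closed: final G1 returns to the first vertex.

**Shape 4** — `<polygon>` regular polygon, stroke `#ff0000` → score (S495, F2279). Machine vertices: (98.8240,95.6702) → (89.4474,90.5304) → (84.3076,99.9070) → (93.6842,105.0468) → (98.8240,95.6702). Closed: final G1 returns to the first vertex.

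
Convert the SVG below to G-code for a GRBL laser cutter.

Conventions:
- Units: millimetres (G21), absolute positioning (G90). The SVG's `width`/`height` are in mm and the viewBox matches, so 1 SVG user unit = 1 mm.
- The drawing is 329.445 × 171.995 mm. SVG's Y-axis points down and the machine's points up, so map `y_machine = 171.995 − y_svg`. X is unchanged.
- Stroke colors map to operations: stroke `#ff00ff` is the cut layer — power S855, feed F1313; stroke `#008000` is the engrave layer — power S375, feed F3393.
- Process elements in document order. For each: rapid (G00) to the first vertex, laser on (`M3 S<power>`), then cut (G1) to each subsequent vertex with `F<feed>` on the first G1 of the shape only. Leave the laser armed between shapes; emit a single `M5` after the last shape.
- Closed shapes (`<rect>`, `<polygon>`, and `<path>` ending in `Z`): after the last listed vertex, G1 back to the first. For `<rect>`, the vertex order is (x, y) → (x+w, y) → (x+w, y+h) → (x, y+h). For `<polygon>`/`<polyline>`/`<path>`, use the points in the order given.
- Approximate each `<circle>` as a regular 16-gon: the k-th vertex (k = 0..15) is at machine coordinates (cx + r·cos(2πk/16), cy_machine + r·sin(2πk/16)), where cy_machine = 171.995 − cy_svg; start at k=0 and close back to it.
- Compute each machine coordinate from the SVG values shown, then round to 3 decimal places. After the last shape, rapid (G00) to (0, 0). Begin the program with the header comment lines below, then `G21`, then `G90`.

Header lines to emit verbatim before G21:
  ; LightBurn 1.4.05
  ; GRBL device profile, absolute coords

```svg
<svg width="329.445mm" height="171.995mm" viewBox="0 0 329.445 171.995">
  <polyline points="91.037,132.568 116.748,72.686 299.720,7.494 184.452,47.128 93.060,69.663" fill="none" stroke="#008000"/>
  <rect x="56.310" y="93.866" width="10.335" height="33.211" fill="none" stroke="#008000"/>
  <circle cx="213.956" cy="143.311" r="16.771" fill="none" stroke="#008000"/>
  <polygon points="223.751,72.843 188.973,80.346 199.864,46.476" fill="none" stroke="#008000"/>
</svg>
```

; LightBurn 1.4.05
; GRBL device profile, absolute coords
G21
G90
G00 X91.037 Y39.427
M3 S375
G1 X116.748 Y99.309 F3393
G1 X299.720 Y164.501
G1 X184.452 Y124.867
G1 X93.060 Y102.332
G00 X56.310 Y78.129
M3 S375
G1 X66.645 Y78.129 F3393
G1 X66.645 Y44.918
G1 X56.310 Y44.918
G1 X56.310 Y78.129
G00 X230.727 Y28.684
M3 S375
G1 X229.450 Y35.102 F3393
G1 X225.815 Y40.543
G1 X220.374 Y44.178
G1 X213.956 Y45.455
G1 X207.538 Y44.178
G1 X202.097 Y40.543
G1 X198.462 Y35.102
G1 X197.185 Y28.684
G1 X198.462 Y22.266
G1 X202.097 Y16.825
G1 X207.538 Y13.190
G1 X213.956 Y11.913
G1 X220.374 Y13.190
G1 X225.815 Y16.825
G1 X229.450 Y22.266
G1 X230.727 Y28.684
G00 X223.751 Y99.152
M3 S375
G1 X188.973 Y91.649 F3393
G1 X199.864 Y125.519
G1 X223.751 Y99.152
M5
G00 X0.000 Y0.000

Since the viewBox matches the mm dimensions, user units are millimetres directly. The only transform is the Y-flip y_m = 171.995 − y_svg.

Shape 1 is a open polyline drawn with `<polyline>`. Its stroke #008000 means engrave at S375, F3393. After flipping Y the toolpath is (91.037,39.427) → (116.748,99.309) → (299.720,164.501) → (184.452,124.867) → (93.060,102.332).

Shape 2 is a rectangle drawn with `<rect>`. Its stroke #008000 means engrave at S375, F3393. After flipping Y the toolpath is (56.310,78.129) → (66.645,78.129) → (66.645,44.918) → (56.310,44.918) → (56.310,78.129), returning to the start.

Shape 3 is a circle drawn with `<circle>`. Its stroke #008000 means engrave at S375, F3393. After flipping Y the toolpath is (230.727,28.684) → (229.450,35.102) → (225.815,40.543) → (220.374,44.178) → (213.956,45.455) → (207.538,44.178) → (202.097,40.543) → (198.462,35.102) → (197.185,28.684) → (198.462,22.266) → (202.097,16.825) → (207.538,13.190) → (213.956,11.913) → (220.374,13.190) → (225.815,16.825) → (229.450,22.266) → (230.727,28.684), returning to the start.

Shape 4 is a regular polygon drawn with `<polygon>`. Its stroke #008000 means engrave at S375, F3393. After flipping Y the toolpath is (223.751,99.152) → (188.973,91.649) → (199.864,125.519) → (223.751,99.152), returning to the start.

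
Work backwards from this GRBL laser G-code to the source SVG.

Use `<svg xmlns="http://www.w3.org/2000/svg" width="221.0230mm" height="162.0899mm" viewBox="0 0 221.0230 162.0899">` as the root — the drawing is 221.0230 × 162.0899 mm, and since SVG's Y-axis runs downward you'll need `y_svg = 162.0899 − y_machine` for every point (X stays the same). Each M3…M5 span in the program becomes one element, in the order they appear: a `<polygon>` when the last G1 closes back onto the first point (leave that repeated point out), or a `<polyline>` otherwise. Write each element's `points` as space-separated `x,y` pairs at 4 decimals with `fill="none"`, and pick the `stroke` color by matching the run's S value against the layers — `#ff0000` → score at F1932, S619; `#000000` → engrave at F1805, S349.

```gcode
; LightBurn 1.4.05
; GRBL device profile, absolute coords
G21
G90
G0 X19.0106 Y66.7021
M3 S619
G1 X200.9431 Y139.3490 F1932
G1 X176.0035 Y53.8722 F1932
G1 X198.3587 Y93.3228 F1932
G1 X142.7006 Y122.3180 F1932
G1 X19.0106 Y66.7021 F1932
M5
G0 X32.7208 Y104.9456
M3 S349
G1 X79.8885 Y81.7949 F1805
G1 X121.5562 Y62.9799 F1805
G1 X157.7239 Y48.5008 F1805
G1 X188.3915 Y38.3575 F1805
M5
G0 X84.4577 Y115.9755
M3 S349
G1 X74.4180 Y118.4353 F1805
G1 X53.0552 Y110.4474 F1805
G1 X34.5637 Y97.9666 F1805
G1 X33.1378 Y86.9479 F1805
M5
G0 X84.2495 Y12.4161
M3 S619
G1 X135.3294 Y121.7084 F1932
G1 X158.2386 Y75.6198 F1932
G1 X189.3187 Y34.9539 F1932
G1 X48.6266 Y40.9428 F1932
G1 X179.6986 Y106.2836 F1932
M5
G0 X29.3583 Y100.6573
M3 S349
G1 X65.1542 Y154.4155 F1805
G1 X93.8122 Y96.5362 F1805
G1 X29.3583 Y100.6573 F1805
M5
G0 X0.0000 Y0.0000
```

<svg xmlns="http://www.w3.org/2000/svg" width="221.0230mm" height="162.0899mm" viewBox="0 0 221.0230 162.0899">
  <polygon points="19.0106,95.3878 200.9431,22.7409 176.0035,108.2177 198.3587,68.7671 142.7006,39.7719" fill="none" stroke="#ff0000"/>
  <polyline points="32.7208,57.1443 79.8885,80.2950 121.5562,99.1100 157.7239,113.5891 188.3915,123.7324" fill="none" stroke="#000000"/>
  <polyline points="84.4577,46.1144 74.4180,43.6546 53.0552,51.6425 34.5637,64.1233 33.1378,75.1420" fill="none" stroke="#000000"/>
  <polyline points="84.2495,149.6738 135.3294,40.3815 158.2386,86.4701 189.3187,127.1360 48.6266,121.1471 179.6986,55.8063" fill="none" stroke="#ff0000"/>
  <polygon points="29.3583,61.4326 65.1542,7.6744 93.8122,65.5537" fill="none" stroke="#000000"/>
</svg>

y_svg = 162.0899 − y_m.

[1] S619→`#ff0000` (score); closed run; points: 19.0106,95.3878 200.9431,22.7409 176.0035,108.2177 198.3587,68.7671 142.7006,39.7719

[2] S349→`#000000` (engrave); open run; points: 32.7208,57.1443 79.8885,80.2950 121.5562,99.1100 157.7239,113.5891 188.3915,123.7324

[3] S349→`#000000` (engrave); open run; points: 84.4577,46.1144 74.4180,43.6546 53.0552,51.6425 34.5637,64.1233 33.1378,75.1420

[4] S619→`#ff0000` (score); open run; points: 84.2495,149.6738 135.3294,40.3815 158.2386,86.4701 189.3187,127.1360 48.6266,121.1471 179.6986,55.8063

[5] S349→`#000000` (engrave); closed run; points: 29.3583,61.4326 65.1542,7.6744 93.8122,65.5537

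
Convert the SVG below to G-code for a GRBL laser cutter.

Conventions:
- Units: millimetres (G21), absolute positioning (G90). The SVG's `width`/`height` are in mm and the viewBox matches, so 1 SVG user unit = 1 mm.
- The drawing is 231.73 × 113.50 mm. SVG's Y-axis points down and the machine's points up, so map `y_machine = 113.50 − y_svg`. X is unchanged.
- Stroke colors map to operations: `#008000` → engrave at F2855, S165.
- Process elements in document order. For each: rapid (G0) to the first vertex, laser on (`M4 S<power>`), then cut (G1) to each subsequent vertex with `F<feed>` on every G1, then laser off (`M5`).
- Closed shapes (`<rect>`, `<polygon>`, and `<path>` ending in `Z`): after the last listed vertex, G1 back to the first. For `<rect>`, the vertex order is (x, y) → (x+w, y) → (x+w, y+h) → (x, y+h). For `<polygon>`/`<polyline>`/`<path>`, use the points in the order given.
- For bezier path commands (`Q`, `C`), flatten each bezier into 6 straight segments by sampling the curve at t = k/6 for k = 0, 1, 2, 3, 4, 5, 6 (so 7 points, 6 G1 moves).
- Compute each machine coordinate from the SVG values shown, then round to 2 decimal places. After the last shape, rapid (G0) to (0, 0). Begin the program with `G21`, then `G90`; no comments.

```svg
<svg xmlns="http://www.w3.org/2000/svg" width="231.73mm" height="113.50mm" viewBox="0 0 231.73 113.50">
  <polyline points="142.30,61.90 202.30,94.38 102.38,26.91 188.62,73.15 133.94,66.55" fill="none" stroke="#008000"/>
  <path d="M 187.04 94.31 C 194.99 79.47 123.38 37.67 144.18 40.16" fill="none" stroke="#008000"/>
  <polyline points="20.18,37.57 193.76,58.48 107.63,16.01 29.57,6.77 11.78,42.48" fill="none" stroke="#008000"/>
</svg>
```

G21
G90
G0 X142.30 Y51.60
M4 S165
G1 X202.30 Y19.12 F2855
G1 X102.38 Y86.59 F2855
G1 X188.62 Y40.35 F2855
G1 X133.94 Y46.95 F2855
M5
G0 X187.04 Y19.19
M4 S165
G1 X185.18 Y28.53 F2855
G1 X174.84 Y40.38 F2855
G1 X160.79 Y52.76 F2855
G1 X147.81 Y63.71 F2855
G1 X140.68 Y71.22 F2855
G1 X144.18 Y73.34 F2855
M5
G0 X20.18 Y75.93
M4 S165
G1 X193.76 Y55.02 F2855
G1 X107.63 Y97.49 F2855
G1 X29.57 Y106.73 F2855
G1 X11.78 Y71.02 F2855
M5
G0 X0.00 Y0.00

1 u = 1 mm; y_m = 113.50 − y.

[1] `<polyline>` open polyline, #008000→engrave S165 F2855: (142.30,51.60) → (202.30,19.12) → (102.38,86.59) → (188.62,40.35) → (133.94,46.95)

[2] `<path>` cubic bezier, #008000→engrave S165 F2855: (187.04,19.19) → (185.18,28.53) → (174.84,40.38) → (160.79,52.76) → (147.81,63.71) → (140.68,71.22) → (144.18,73.34)

[3] `<polyline>` open polyline, #008000→engrave S165 F2855: (20.18,75.93) → (193.76,55.02) → (107.63,97.49) → (29.57,106.73) → (11.78,71.02)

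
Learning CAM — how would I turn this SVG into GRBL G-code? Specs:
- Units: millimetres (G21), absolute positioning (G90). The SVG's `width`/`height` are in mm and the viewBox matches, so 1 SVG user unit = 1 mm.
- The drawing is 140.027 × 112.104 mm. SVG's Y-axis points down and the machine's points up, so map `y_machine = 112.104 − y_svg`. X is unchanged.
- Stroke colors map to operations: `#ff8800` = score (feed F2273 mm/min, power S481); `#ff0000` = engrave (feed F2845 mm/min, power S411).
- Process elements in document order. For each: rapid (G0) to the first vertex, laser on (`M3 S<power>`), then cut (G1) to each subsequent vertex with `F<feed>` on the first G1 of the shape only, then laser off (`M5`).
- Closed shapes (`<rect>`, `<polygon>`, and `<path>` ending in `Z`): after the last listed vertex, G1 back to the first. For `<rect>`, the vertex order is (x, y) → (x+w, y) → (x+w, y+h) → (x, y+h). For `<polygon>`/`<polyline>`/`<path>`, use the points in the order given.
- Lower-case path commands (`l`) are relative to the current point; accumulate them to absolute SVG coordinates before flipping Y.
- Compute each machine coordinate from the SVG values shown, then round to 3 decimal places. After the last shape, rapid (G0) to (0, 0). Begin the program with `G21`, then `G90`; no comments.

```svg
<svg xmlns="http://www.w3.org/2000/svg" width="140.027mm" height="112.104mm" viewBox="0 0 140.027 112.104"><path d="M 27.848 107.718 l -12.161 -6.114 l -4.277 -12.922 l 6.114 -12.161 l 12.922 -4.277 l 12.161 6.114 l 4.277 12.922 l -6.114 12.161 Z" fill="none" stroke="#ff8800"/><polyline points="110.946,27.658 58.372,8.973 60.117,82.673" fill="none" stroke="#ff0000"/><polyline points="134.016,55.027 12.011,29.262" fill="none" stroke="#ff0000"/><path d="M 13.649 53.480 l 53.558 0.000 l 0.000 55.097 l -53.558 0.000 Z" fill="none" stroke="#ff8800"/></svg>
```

G21
G90
G0 X27.848 Y4.386
M3 S481
G1 X15.687 Y10.500 F2273
G1 X11.410 Y23.422
G1 X17.524 Y35.583
G1 X30.446 Y39.860
G1 X42.607 Y33.746
G1 X46.884 Y20.824
G1 X40.770 Y8.663
G1 X27.848 Y4.386
M5
G0 X110.946 Y84.446
M3 S411
G1 X58.372 Y103.131 F2845
G1 X60.117 Y29.431
M5
G0 X134.016 Y57.077
M3 S411
G1 X12.011 Y82.842 F2845
M5
G0 X13.649 Y58.624
M3 S481
G1 X67.207 Y58.624 F2273
G1 X67.207 Y3.527
G1 X13.649 Y3.527
G1 X13.649 Y58.624
M5
G0 X0.000 Y0.000

1 u = 1 mm; y_m = 112.104 − y.

[1] `<path>` regular polygon, #ff8800→score S481 F2273: (27.848,4.386) → (15.687,10.500) → (11.410,23.422) → (17.524,35.583) → (30.446,39.860) → (42.607,33.746) → (46.884,20.824) → (40.770,8.663) → (27.848,4.386) (closed)

[2] `<polyline>` open polyline, #ff0000→engrave S411 F2845: (110.946,84.446) → (58.372,103.131) → (60.117,29.431)

[3] `<polyline>` line segment, #ff0000→engrave S411 F2845: (134.016,57.077) → (12.011,82.842)

[4] `<path>` rectangle, #ff8800→score S481 F2273: (13.649,58.624) → (67.207,58.624) → (67.207,3.527) → (13.649,3.527) → (13.649,58.624) (closed)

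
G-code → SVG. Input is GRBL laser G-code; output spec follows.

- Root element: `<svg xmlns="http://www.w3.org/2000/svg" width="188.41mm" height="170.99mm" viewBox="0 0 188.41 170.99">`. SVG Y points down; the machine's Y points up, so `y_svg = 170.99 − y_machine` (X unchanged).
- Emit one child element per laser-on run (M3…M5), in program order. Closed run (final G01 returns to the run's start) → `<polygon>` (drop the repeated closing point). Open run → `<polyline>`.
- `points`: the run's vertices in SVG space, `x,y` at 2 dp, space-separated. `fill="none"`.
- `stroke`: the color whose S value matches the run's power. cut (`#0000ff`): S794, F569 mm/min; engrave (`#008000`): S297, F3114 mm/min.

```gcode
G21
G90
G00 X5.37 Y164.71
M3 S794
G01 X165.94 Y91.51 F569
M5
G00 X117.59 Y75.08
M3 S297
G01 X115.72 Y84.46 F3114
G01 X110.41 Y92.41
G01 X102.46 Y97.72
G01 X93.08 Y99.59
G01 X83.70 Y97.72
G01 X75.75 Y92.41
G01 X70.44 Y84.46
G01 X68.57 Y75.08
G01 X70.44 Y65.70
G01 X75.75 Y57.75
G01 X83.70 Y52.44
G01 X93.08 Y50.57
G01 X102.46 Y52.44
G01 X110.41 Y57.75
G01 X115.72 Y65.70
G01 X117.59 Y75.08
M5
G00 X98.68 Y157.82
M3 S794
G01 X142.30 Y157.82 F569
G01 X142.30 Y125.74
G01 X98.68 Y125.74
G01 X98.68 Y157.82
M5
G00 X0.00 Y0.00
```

Machine Y-up, SVG Y-down with viewBox height 170.99, so y_svg = 170.99 − y_machine; X carries over.

Run 1: the run's S794 means `#0000ff` (cut). The run is open, so emit a `<polyline>` with points (Y-flipped): 5.37,6.28 165.94,79.48.

Run 2: S297 ⇒ engrave layer `#008000`. The run returns to its start, so emit a `<polygon>` with points (Y-flipped): 117.59,95.91 115.72,86.53 110.41,78.58 102.46,73.27 93.08,71.40 83.70,73.27 75.75,78.58 70.44,86.53 68.57,95.91 70.44,105.29 75.75,113.24 83.70,118.55 93.08,120.42 102.46,118.55 110.41,113.24 115.72,105.29.

Run 3: S794 ⇒ cut layer `#0000ff`. The run returns to its start, so emit a `<polygon>` with points (Y-flipped): 98.68,13.17 142.30,13.17 142.30,45.25 98.68,45.25.

<svg xmlns="http://www.w3.org/2000/svg" width="188.41mm" height="170.99mm" viewBox="0 0 188.41 170.99">
  <polyline points="5.37,6.28 165.94,79.48" fill="none" stroke="#0000ff"/>
  <polygon points="117.59,95.91 115.72,86.53 110.41,78.58 102.46,73.27 93.08,71.40 83.70,73.27 75.75,78.58 70.44,86.53 68.57,95.91 70.44,105.29 75.75,113.24 83.70,118.55 93.08,120.42 102.46,118.55 110.41,113.24 115.72,105.29" fill="none" stroke="#008000"/>
  <polygon points="98.68,13.17 142.30,13.17 142.30,45.25 98.68,45.25" fill="none" stroke="#0000ff"/>
</svg>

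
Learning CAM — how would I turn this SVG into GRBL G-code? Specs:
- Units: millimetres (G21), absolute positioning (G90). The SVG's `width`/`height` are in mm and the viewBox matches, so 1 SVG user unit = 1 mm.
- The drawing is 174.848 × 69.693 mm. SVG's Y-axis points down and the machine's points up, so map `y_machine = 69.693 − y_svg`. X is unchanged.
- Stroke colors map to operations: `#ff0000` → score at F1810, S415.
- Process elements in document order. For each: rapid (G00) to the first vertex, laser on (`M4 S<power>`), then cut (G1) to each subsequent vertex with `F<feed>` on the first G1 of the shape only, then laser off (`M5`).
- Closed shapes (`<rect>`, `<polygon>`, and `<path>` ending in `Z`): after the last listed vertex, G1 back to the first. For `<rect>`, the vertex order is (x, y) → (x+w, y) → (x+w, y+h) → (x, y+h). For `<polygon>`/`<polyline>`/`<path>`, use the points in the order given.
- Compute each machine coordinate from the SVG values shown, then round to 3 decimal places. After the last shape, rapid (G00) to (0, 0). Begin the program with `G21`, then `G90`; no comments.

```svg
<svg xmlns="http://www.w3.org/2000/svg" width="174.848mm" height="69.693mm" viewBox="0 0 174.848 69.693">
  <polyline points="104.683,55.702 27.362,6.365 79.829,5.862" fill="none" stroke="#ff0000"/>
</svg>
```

Since the viewBox matches the mm dimensions, user units are millimetres directly. The only transform is the Y-flip y_m = 69.693 − y_svg.

Shape 1 is a open polyline drawn with `<polyline>`. Its stroke #ff0000 means score at S415, F1810. After flipping Y the toolpath is (104.683,13.991) → (27.362,63.328) → (79.829,63.831).

G21
G90
G00 X104.683 Y13.991
M4 S415
G1 X27.362 Y63.328 F1810
G1 X79.829 Y63.831
M5
G00 X0.000 Y0.000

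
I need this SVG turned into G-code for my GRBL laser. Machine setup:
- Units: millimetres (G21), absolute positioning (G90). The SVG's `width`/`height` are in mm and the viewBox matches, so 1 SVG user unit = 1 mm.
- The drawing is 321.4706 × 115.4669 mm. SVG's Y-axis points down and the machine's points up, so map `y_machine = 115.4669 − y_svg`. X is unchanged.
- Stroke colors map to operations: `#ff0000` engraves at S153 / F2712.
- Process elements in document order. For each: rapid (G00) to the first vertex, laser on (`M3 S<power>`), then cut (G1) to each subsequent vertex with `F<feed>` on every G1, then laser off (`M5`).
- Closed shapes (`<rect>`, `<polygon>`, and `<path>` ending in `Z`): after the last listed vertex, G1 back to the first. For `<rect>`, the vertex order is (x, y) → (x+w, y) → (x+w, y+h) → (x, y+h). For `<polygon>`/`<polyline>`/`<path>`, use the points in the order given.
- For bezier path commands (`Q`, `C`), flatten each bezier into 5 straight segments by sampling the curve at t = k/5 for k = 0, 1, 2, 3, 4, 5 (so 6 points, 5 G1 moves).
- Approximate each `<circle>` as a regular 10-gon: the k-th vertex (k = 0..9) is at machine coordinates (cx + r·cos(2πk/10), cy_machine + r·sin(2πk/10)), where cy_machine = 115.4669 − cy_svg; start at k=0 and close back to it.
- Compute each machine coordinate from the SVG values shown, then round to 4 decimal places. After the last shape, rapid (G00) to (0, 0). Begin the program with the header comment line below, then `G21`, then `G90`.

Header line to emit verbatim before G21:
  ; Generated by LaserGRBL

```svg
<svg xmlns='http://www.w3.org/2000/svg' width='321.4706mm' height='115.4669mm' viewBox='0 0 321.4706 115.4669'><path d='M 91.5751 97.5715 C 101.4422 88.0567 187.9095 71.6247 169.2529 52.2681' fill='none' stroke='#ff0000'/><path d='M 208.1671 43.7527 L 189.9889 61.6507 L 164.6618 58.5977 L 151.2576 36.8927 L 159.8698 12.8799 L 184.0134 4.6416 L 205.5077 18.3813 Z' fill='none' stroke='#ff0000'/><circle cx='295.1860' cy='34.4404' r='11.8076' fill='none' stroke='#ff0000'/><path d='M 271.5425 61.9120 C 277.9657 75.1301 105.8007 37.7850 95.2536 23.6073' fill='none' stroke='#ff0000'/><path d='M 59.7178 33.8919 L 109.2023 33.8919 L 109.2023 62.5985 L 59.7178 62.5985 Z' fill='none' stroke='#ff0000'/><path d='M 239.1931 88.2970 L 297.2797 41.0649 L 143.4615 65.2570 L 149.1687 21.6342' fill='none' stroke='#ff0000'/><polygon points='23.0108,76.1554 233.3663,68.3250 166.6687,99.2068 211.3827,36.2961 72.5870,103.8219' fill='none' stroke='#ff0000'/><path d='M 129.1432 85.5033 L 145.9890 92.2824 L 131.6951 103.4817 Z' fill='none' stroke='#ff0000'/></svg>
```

1 u = 1 mm; y_m = 115.4669 − y.

[1] `<path>` cubic bezier, #ff0000→engrave S153 F2712: (91.5751,17.8954) → (105.2336,24.4024) → (128.5534,32.3779) → (152.8117,41.6302) → (169.2858,51.9677) → (169.2529,63.1988)

[2] `<path>` regular polygon, #ff0000→engrave S153 F2712: (208.1671,71.7142) → (189.9889,53.8162) → (164.6618,56.8692) → (151.2576,78.5742) → (159.8698,102.5870) → (184.0134,110.8253) → (205.5077,97.0856) → (208.1671,71.7142) (closed)

[3] `<circle>` circle, #ff0000→engrave S153 F2712: (306.9936,81.0265) → (304.7385,87.9668) → (298.8347,92.2562) → (291.5373,92.2562) → (285.6335,87.9668) → (283.3784,81.0265) → (285.6335,74.0862) → (291.5373,69.7968) → (298.8347,69.7968) → (304.7385,74.0862) → (306.9936,81.0265) (closed)

[4] `<path>` cubic bezier, #ff0000→engrave S153 F2712: (271.5425,53.5549) → (256.6875,51.1018) → (215.3012,57.2448) → (163.7135,68.4448) → (118.2544,81.1627) → (95.2536,91.8596)

[5] `<path>` rectangle, #ff0000→engrave S153 F2712: (59.7178,81.5750) → (109.2023,81.5750) → (109.2023,52.8684) → (59.7178,52.8684) → (59.7178,81.5750) (closed)

[6] `<path>` open polyline, #ff0000→engrave S153 F2712: (239.1931,27.1699) → (297.2797,74.4020) → (143.4615,50.2099) → (149.1687,93.8327)

[7] `<polygon>` closed polygon, #ff0000→engrave S153 F2712: (23.0108,39.3115) → (233.3663,47.1419) → (166.6687,16.2601) → (211.3827,79.1708) → (72.5870,11.6450) → (23.0108,39.3115) (closed)

[8] `<path>` regular polygon, #ff0000→engrave S153 F2712: (129.1432,29.9636) → (145.9890,23.1845) → (131.6951,11.9852) → (129.1432,29.9636) (closed)

; Generated by LaserGRBL
G21
G90
G00 X91.5751 Y17.8954
M3 S153
G1 X105.2336 Y24.4024 F2712
G1 X128.5534 Y32.3779 F2712
G1 X152.8117 Y41.6302 F2712
G1 X169.2858 Y51.9677 F2712
G1 X169.2529 Y63.1988 F2712
M5
G00 X208.1671 Y71.7142
M3 S153
G1 X189.9889 Y53.8162 F2712
G1 X164.6618 Y56.8692 F2712
G1 X151.2576 Y78.5742 F2712
G1 X159.8698 Y102.5870 F2712
G1 X184.0134 Y110.8253 F2712
G1 X205.5077 Y97.0856 F2712
G1 X208.1671 Y71.7142 F2712
M5
G00 X306.9936 Y81.0265
M3 S153
G1 X304.7385 Y87.9668 F2712
G1 X298.8347 Y92.2562 F2712
G1 X291.5373 Y92.2562 F2712
G1 X285.6335 Y87.9668 F2712
G1 X283.3784 Y81.0265 F2712
G1 X285.6335 Y74.0862 F2712
G1 X291.5373 Y69.7968 F2712
G1 X298.8347 Y69.7968 F2712
G1 X304.7385 Y74.0862 F2712
G1 X306.9936 Y81.0265 F2712
M5
G00 X271.5425 Y53.5549
M3 S153
G1 X256.6875 Y51.1018 F2712
G1 X215.3012 Y57.2448 F2712
G1 X163.7135 Y68.4448 F2712
G1 X118.2544 Y81.1627 F2712
G1 X95.2536 Y91.8596 F2712
M5
G00 X59.7178 Y81.5750
M3 S153
G1 X109.2023 Y81.5750 F2712
G1 X109.2023 Y52.8684 F2712
G1 X59.7178 Y52.8684 F2712
G1 X59.7178 Y81.5750 F2712
M5
G00 X239.1931 Y27.1699
M3 S153
G1 X297.2797 Y74.4020 F2712
G1 X143.4615 Y50.2099 F2712
G1 X149.1687 Y93.8327 F2712
M5
G00 X23.0108 Y39.3115
M3 S153
G1 X233.3663 Y47.1419 F2712
G1 X166.6687 Y16.2601 F2712
G1 X211.3827 Y79.1708 F2712
G1 X72.5870 Y11.6450 F2712
G1 X23.0108 Y39.3115 F2712
M5
G00 X129.1432 Y29.9636
M3 S153
G1 X145.9890 Y23.1845 F2712
G1 X131.6951 Y11.9852 F2712
G1 X129.1432 Y29.9636 F2712
M5
G00 X0.0000 Y0.0000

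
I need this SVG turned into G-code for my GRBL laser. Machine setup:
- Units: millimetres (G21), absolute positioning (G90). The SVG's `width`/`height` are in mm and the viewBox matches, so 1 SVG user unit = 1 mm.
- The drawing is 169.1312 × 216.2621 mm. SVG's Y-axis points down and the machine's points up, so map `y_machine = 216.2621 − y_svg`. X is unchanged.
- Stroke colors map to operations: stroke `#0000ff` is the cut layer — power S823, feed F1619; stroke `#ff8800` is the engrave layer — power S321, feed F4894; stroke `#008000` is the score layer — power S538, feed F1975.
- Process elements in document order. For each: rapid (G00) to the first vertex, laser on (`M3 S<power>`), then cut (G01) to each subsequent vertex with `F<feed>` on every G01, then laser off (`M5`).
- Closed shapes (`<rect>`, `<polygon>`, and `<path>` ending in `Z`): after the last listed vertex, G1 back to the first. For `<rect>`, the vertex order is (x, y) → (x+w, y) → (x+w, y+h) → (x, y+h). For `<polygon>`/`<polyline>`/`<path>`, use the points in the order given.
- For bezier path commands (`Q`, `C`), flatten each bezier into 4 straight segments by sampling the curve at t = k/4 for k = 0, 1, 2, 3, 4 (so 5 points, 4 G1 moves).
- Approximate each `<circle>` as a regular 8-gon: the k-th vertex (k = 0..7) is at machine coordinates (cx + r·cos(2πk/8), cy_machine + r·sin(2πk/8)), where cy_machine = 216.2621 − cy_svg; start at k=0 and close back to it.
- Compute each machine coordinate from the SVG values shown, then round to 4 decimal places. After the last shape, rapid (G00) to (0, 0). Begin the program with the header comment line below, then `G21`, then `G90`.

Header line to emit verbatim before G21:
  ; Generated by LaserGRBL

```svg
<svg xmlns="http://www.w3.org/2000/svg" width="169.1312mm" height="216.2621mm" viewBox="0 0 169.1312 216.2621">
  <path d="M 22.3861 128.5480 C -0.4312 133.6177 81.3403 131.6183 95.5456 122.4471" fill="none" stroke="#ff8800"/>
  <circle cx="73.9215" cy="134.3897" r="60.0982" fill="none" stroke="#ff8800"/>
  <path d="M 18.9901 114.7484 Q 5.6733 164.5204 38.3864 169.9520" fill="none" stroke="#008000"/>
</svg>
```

; Generated by LaserGRBL
G21
G90
G00 X22.3861 Y87.7141
M3 S321
G01 X22.1936 Y85.2389 F4894
G01 X45.0824 Y85.4242 F4894
G01 X74.9129 Y88.2797 F4894
G01 X95.5456 Y93.8150 F4894
M5
G00 X134.0197 Y81.8724
M3 S321
G01 X116.4173 Y124.3682 F4894
G01 X73.9215 Y141.9706 F4894
G01 X31.4257 Y124.3682 F4894
G01 X13.8233 Y81.8724 F4894
G01 X31.4257 Y39.3766 F4894
G01 X73.9215 Y21.7742 F4894
G01 X116.4173 Y39.3766 F4894
G01 X134.0197 Y81.8724 F4894
M5
G00 X18.9901 Y101.5137
M3 S538
G01 X15.2086 Y79.3990 F1975
G01 X17.1808 Y62.8268 F1975
G01 X24.9067 Y51.7972 F1975
G01 X38.3864 Y46.3101 F1975
M5
G00 X0.0000 Y0.0000

1 u = 1 mm; y_m = 216.2621 − y.

[1] `<path>` cubic bezier, #ff8800→engrave S321 F4894: (22.3861,87.7141) → (22.1936,85.2389) → (45.0824,85.4242) → (74.9129,88.2797) → (95.5456,93.8150)

[2] `<circle>` circle, #ff8800→engrave S321 F4894: (134.0197,81.8724) → (116.4173,124.3682) → (73.9215,141.9706) → (31.4257,124.3682) → (13.8233,81.8724) → (31.4257,39.3766) → (73.9215,21.7742) → (116.4173,39.3766) → (134.0197,81.8724) (closed)

[3] `<path>` quadratic bezier, #008000→score S538 F1975: (18.9901,101.5137) → (15.2086,79.3990) → (17.1808,62.8268) → (24.9067,51.7972) → (38.3864,46.3101)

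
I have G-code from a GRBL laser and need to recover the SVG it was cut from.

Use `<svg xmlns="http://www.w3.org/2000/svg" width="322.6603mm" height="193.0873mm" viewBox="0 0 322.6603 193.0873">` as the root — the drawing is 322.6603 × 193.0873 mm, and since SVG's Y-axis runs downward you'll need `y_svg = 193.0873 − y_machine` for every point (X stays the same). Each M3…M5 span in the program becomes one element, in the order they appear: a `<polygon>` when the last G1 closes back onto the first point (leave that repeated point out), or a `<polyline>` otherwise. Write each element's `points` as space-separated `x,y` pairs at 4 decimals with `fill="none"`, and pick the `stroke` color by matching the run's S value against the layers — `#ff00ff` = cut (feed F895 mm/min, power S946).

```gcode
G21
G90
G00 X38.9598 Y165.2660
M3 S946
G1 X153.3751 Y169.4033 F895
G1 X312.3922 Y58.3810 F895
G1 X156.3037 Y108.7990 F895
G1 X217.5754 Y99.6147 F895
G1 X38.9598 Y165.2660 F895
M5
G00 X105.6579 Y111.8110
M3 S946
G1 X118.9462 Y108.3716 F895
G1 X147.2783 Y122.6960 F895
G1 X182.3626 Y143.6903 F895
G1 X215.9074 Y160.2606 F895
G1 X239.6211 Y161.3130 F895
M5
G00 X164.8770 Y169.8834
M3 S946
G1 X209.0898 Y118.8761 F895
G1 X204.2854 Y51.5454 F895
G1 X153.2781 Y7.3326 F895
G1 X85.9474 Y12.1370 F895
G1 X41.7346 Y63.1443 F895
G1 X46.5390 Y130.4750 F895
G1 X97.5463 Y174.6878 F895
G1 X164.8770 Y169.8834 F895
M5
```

Each laser-on run becomes one SVG element. Flip Y back into SVG space with y_svg = 193.0873 − y_machine. Every run uses S946, so all elements get stroke `#ff00ff` (cut).

Run 1: The run returns to its start, so emit a `<polygon>` with points (Y-flipped): 38.9598,27.8213 153.3751,23.6840 312.3922,134.7063 156.3037,84.2883 217.5754,93.4726.

Run 2: The run is open, so emit a `<polyline>` with points (Y-flipped): 105.6579,81.2763 118.9462,84.7157 147.2783,70.3913 182.3626,49.3970 215.9074,32.8267 239.6211,31.7743.

Run 3: The run returns to its start, so emit a `<polygon>` with points (Y-flipped): 164.8770,23.2039 209.0898,74.2112 204.2854,141.5419 153.2781,185.7547 85.9474,180.9503 41.7346,129.9430 46.5390,62.6123 97.5463,18.3995.

<svg xmlns="http://www.w3.org/2000/svg" width="322.6603mm" height="193.0873mm" viewBox="0 0 322.6603 193.0873">
  <polygon points="38.9598,27.8213 153.3751,23.6840 312.3922,134.7063 156.3037,84.2883 217.5754,93.4726" fill="none" stroke="#ff00ff"/>
  <polyline points="105.6579,81.2763 118.9462,84.7157 147.2783,70.3913 182.3626,49.3970 215.9074,32.8267 239.6211,31.7743" fill="none" stroke="#ff00ff"/>
  <polygon points="164.8770,23.2039 209.0898,74.2112 204.2854,141.5419 153.2781,185.7547 85.9474,180.9503 41.7346,129.9430 46.5390,62.6123 97.5463,18.3995" fill="none" stroke="#ff00ff"/>
</svg>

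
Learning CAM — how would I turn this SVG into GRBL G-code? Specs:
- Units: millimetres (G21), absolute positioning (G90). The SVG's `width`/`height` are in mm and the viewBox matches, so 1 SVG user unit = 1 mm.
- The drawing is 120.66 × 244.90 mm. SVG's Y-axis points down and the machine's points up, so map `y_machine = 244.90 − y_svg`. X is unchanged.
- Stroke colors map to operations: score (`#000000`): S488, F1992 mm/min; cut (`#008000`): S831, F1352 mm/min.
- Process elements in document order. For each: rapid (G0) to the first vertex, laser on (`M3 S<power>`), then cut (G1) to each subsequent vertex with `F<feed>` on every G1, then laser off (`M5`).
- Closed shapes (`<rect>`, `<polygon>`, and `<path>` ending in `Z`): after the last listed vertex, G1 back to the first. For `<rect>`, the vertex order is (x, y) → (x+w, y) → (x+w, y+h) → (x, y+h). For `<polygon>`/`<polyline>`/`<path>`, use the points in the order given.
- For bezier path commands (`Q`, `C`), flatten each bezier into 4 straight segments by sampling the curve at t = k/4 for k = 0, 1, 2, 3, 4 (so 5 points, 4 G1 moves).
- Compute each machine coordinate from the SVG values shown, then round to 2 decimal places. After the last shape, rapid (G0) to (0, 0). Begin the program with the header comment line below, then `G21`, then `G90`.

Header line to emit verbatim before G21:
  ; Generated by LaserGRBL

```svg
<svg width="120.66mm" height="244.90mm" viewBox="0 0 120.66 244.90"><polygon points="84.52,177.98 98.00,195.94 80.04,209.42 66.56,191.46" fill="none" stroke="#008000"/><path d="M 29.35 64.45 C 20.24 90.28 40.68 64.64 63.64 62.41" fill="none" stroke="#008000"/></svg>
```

; Generated by LaserGRBL
G21
G90
G0 X84.52 Y66.92
M3 S831
G1 X98.00 Y48.96 F1352
G1 X80.04 Y35.48 F1352
G1 X66.56 Y53.44 F1352
G1 X84.52 Y66.92 F1352
M5
G0 X29.35 Y180.45
M3 S831
G1 X27.64 Y169.56 F1352
G1 X34.47 Y170.95 F1352
G1 X47.31 Y177.60 F1352
G1 X63.64 Y182.49 F1352
M5
G0 X0.00 Y0.00

Since the viewBox matches the mm dimensions, user units are millimetres directly. The only transform is the Y-flip y_m = 244.90 − y_svg.

Shape 1 is a regular polygon drawn with `<polygon>`. Its stroke #008000 means cut at S831, F1352. After flipping Y the toolpath is (84.52,66.92) → (98.00,48.96) → (80.04,35.48) → (66.56,53.44) → (84.52,66.92), returning to the start.

Shape 2 is a cubic bezier drawn with `<path>`. Its stroke #008000 means cut at S831, F1352. After flipping Y the toolpath is (29.35,180.45) → (27.64,169.56) → (34.47,170.95) → (47.31,177.60) → (63.64,182.49).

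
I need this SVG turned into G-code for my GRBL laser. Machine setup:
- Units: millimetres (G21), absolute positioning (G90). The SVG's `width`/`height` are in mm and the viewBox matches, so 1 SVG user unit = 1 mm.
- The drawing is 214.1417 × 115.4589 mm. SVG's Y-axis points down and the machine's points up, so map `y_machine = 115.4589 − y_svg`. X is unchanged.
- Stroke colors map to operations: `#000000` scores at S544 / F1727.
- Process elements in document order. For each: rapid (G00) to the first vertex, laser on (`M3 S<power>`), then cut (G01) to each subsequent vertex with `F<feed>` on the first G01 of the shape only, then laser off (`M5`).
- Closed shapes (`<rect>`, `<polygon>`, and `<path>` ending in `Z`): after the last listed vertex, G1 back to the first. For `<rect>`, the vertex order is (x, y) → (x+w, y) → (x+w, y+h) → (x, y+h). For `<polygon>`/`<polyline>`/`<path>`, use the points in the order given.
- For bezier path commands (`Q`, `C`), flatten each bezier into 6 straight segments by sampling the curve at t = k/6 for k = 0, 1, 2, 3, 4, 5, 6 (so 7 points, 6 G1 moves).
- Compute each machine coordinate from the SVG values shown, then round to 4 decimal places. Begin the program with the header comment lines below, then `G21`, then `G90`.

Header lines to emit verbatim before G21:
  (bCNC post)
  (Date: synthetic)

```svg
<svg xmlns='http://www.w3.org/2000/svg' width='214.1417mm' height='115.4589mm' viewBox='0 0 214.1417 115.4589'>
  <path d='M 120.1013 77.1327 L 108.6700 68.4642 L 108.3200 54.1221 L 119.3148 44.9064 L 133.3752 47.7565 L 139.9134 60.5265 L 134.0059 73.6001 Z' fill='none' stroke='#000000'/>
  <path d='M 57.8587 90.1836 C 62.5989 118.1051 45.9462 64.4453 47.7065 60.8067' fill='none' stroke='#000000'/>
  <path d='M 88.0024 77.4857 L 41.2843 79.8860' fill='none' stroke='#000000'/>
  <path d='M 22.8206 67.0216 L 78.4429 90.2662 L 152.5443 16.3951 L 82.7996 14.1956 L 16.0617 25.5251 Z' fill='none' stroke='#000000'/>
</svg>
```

viewBox `0 0 214.1417 115.4589` with mm width/height → 1 unit = 1 mm. Flip: y_m = 115.4589 − y_svg.

**Shape 1** — `<path>` regular polygon, stroke `#000000` → score (S544, F1727). Machine vertices: (120.1013,38.3262) → (108.6700,46.9947) → (108.3200,61.3368) → (119.3148,70.5525) → (133.3752,67.7024) → (139.9134,54.9324) → (134.0059,41.8588) → (120.1013,38.3262). Closed: final G1 returns to the first vertex.

**Shape 2** — `<path>` cubic bezier, stroke `#000000` → score (S544, F1727). Control points (SVG): P0=(57.8587,90.1836), P1=(62.5989,118.1051), P2=(45.9462,64.4453), P3=(47.7065,60.8067); sampled at t=k/6. Machine vertices: (57.8587,25.2753) → (58.6303,17.5037) → (56.9422,19.6734) → (53.9001,28.1287) → (50.6096,39.2140) → (48.1765,49.2737) → (47.7065,54.6522). Open path.

**Shape 3** — `<path>` line segment, stroke `#000000` → score (S544, F1727). Machine vertices: (88.0024,37.9732) → (41.2843,35.5729). Open path.

**Shape 4** — `<path>` closed polygon, stroke `#000000` → score (S544, F1727). Machine vertices: (22.8206,48.4373) → (78.4429,25.1927) → (152.5443,99.0638) → (82.7996,101.2633) → (16.0617,89.9338) → (22.8206,48.4373). Closed: final G1 returns to the first vertex.

(bCNC post)
(Date: synthetic)
G21
G90
G00 X120.1013 Y38.3262
M3 S544
G01 X108.6700 Y46.9947 F1727
G01 X108.3200 Y61.3368
G01 X119.3148 Y70.5525
G01 X133.3752 Y67.7024
G01 X139.9134 Y54.9324
G01 X134.0059 Y41.8588
G01 X120.1013 Y38.3262
M5
G00 X57.8587 Y25.2753
M3 S544
G01 X58.6303 Y17.5037 F1727
G01 X56.9422 Y19.6734
G01 X53.9001 Y28.1287
G01 X50.6096 Y39.2140
G01 X48.1765 Y49.2737
G01 X47.7065 Y54.6522
M5
G00 X88.0024 Y37.9732
M3 S544
G01 X41.2843 Y35.5729 F1727
M5
G00 X22.8206 Y48.4373
M3 S544
G01 X78.4429 Y25.1927 F1727
G01 X152.5443 Y99.0638
G01 X82.7996 Y101.2633
G01 X16.0617 Y89.9338
G01 X22.8206 Y48.4373
M5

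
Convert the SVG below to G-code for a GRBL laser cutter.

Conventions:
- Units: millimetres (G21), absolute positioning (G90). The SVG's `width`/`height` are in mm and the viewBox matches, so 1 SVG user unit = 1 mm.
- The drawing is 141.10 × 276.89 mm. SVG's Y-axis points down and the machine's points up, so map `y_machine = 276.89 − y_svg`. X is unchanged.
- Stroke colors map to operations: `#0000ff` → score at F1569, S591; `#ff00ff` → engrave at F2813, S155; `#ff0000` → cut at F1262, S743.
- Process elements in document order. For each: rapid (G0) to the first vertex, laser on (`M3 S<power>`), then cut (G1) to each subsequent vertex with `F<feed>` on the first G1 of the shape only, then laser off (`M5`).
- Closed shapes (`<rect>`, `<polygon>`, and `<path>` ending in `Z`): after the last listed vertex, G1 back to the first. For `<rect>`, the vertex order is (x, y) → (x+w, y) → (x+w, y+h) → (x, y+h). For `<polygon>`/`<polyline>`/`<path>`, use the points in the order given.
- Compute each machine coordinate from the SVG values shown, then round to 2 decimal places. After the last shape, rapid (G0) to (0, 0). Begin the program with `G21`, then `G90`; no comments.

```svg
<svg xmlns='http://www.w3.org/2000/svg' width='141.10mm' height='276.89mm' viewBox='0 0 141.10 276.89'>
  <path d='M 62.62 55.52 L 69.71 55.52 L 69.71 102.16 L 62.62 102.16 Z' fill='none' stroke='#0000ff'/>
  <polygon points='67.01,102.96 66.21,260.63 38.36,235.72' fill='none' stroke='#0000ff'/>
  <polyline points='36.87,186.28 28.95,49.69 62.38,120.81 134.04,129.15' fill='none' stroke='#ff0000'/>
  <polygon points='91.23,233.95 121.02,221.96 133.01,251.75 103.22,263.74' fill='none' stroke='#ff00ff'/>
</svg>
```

G21
G90
G0 X62.62 Y221.37
M3 S591
G1 X69.71 Y221.37 F1569
G1 X69.71 Y174.73
G1 X62.62 Y174.73
G1 X62.62 Y221.37
M5
G0 X67.01 Y173.93
M3 S591
G1 X66.21 Y16.26 F1569
G1 X38.36 Y41.17
G1 X67.01 Y173.93
M5
G0 X36.87 Y90.61
M3 S743
G1 X28.95 Y227.20 F1262
G1 X62.38 Y156.08
G1 X134.04 Y147.74
M5
G0 X91.23 Y42.94
M3 S155
G1 X121.02 Y54.93 F2813
G1 X133.01 Y25.14
G1 X103.22 Y13.15
G1 X91.23 Y42.94
M5
G0 X0.00 Y0.00

viewBox `0 0 141.10 276.89` with mm width/height → 1 unit = 1 mm. Flip: y_m = 276.89 − y_svg.

**Shape 1** — `<path>` rectangle, stroke `#0000ff` → score (S591, F1569). Machine vertices: (62.62,221.37) → (69.71,221.37) → (69.71,174.73) → (62.62,174.73) → (62.62,221.37). Closed: final G1 returns to the first vertex.

**Shape 2** — `<polygon>` closed polygon, stroke `#0000ff` → score (S591, F1569). Machine vertices: (67.01,173.93) → (66.21,16.26) → (38.36,41.17) → (67.01,173.93). Closed: final G1 returns to the first vertex.

**Shape 3** — `<polyline>` open polyline, stroke `#ff0000` → cut (S743, F1262). Machine vertices: (36.87,90.61) → (28.95,227.20) → (62.38,156.08) → (134.04,147.74). Open path.

**Shape 4** — `<polygon>` regular polygon, stroke `#ff00ff` → engrave (S155, F2813). Machine vertices: (91.23,42.94) → (121.02,54.93) → (133.01,25.14) → (103.22,13.15) → (91.23,42.94). Closed: final G1 returns to the first vertex.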